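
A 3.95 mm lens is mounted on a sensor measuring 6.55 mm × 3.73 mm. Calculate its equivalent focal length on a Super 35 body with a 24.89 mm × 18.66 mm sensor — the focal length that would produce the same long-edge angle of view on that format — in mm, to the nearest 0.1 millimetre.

15.0 mm

Equal angle of view means equal width/f ratio, so f₂ = f₁ · (width₂/width₁) = 3.95 × 24.89/6.55.
f₂ = 3.95 × 3.80000 ≈ 15.010 mm.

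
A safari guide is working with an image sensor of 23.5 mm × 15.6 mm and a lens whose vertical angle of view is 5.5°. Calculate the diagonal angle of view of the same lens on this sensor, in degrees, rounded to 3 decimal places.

9.927°

From the vertical AOV: f = 15.6 / (2·tan(2.75°)) = 15.6 / 0.09607 ≈ 162.3869 mm.
Sensor diagonal = √(23.5² + 15.6²) = √795.6100 ≈ 28.2066 mm.
Diagonal AOV = 2·arctan(28.2066 / (2 × 162.3869)) = 2·arctan(0.08685) ≈ 9.9274°.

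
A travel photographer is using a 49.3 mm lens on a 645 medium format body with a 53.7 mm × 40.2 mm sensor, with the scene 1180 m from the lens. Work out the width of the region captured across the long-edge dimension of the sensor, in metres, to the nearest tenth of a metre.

dₒ: 1180 m = 1.18e+06 mm.
Similar triangles through the lens centre give W/dₒ = w/dᵢ; with 1/f = 1/dₒ + 1/dᵢ this gives W = w·(dₒ − f)/f.
W = 53.7 mm × (1.18e+06 − 49.3) / 49.3 = 53.7 × 23934.0913 ≈ 1285260.702 mm = 1285.26 m.

1285.3 m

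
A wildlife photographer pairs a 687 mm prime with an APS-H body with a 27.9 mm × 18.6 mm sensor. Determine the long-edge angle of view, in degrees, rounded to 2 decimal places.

Angle of view α = 2·arctan(w/2f) with w = 27.9 mm and f = 687 mm.
w/2f = 0.02031; arctan(0.02031) ≈ 1.1633°, so α ≈ 2.3265°.

2.33°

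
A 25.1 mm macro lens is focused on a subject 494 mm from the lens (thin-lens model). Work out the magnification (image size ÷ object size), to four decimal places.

0.0535×

Thin lens: 1/f = 1/dₒ + 1/dᵢ → 1/dᵢ = 1/25.1 − 1/494 = 0.0378163 mm⁻¹, so dᵢ ≈ 26.4436 mm.
Magnification m = dᵢ/dₒ = 26.4436/494 ≈ 0.05353.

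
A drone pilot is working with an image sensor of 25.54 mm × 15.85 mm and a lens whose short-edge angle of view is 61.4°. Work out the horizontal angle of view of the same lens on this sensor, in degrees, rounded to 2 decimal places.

87.47°

From the short-edge AOV: f = 15.85 / (2·tan(30.7°)) = 15.85 / 1.18751 ≈ 13.3472 mm.
Horizontal AOV = 2·arctan(25.54 / (2 × 13.3472)) = 2·arctan(0.95675) ≈ 87.4678°.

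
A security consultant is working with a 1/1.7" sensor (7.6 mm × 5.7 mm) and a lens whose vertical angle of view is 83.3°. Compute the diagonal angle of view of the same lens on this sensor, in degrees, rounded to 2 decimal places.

111.99°

From the vertical AOV: f = 5.7 / (2·tan(41.65°)) = 5.7 / 1.77881 ≈ 3.2044 mm.
Sensor diagonal = √(7.6² + 5.7²) = √90.2500 ≈ 9.5000 mm.
Diagonal AOV = 2·arctan(9.5000 / (2 × 3.2044)) = 2·arctan(1.48234) ≈ 111.9920°.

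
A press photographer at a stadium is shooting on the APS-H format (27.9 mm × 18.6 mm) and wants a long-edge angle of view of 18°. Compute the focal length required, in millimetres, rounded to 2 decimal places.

88.08 mm

From α = 2·arctan(w/2f) we get f = w / (2·tan(α/2)).
With w = 27.9 mm and α/2 = 9°, tan(α/2) ≈ 0.15838, so f ≈ 27.9 / 0.31677 ≈ 88.0768 mm.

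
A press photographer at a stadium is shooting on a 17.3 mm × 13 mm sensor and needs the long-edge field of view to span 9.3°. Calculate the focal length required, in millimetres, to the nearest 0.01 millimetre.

106.35 mm

From α = 2·arctan(w/2f) we get f = w / (2·tan(α/2)).
With w = 17.3 mm and α/2 = 4.65°, tan(α/2) ≈ 0.08134, so f ≈ 17.3 / 0.16267 ≈ 106.3484 mm.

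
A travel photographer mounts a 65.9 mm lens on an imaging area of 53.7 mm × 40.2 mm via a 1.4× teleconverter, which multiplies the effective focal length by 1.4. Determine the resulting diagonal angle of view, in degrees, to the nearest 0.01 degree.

39.96°

Effective focal length f = 65.9 × 1.4 = 92.26 mm.
Sensor diagonal = √(53.7² + 40.2²) = √4499.7300 ≈ 67.0800 mm.
α = 2·arctan(67.080 / (2 × 92.26)) = 2·arctan(0.36354) ≈ 39.9563°.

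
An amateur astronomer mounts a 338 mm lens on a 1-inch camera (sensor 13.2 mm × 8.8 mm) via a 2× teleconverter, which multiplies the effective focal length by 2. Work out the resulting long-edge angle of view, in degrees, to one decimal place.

Effective focal length f = 338 × 2 = 676 mm.
α = 2·arctan(13.2 / (2 × 676)) = 2·arctan(0.00976) ≈ 1.1188°.

1.1°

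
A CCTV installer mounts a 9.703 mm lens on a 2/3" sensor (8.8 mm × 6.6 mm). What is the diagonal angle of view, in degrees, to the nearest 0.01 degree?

59.09°

Sensor diagonal = √(8.8² + 6.6²) = √121.0000 ≈ 11.0000 mm.
Angle of view α = 2·arctan(d/2f) with d = 11.0000 mm and f = 9.703 mm.
d/2f = 0.56683; arctan(0.56683) ≈ 29.5461°, so α ≈ 59.0922°.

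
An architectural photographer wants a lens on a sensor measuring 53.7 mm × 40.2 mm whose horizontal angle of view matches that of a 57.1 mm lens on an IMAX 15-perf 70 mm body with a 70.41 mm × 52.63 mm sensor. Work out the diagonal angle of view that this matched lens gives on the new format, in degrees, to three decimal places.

Equal horizontal AOV ⇒ f₂ = f₁ · 53.7/70.41 = 57.1 × 0.76268 ≈ 43.5488 mm.
Sensor diagonal = √(53.7² + 40.2²) = √4499.7300 ≈ 67.0800 mm.
Diagonal AOV on the new format = 2·arctan(67.0800 / (2 × 43.5488)) = 2·arctan(0.77017) ≈ 75.2048°.

75.205°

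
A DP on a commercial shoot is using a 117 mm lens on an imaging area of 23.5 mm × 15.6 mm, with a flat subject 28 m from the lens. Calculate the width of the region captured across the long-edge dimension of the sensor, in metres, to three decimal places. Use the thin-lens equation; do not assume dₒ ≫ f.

5.600 m

dₒ: 28 m = 28000 mm.
Similar triangles through the lens centre give W/dₒ = w/dᵢ; with 1/f = 1/dₒ + 1/dᵢ this gives W = w·(dₒ − f)/f.
W = 23.5 mm × (28000 − 117) / 117 = 23.5 × 238.3162 ≈ 5600.432 mm = 5.60043 m.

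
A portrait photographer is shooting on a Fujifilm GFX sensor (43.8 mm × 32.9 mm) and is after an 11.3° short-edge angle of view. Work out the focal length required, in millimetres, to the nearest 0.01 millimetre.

166.28 mm

From α = 2·arctan(h/2f) we get f = h / (2·tan(α/2)).
With h = 32.9 mm and α/2 = 5.65°, tan(α/2) ≈ 0.09893, so f ≈ 32.9 / 0.19786 ≈ 166.2758 mm.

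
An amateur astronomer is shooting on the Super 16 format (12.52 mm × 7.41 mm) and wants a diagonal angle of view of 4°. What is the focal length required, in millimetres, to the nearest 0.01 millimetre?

208.31 mm

Sensor diagonal = √(12.52² + 7.41²) = √211.6585 ≈ 14.5485 mm.
From α = 2·arctan(d/2f) we get f = d / (2·tan(α/2)).
With d = 14.5485 mm and α/2 = 2°, tan(α/2) ≈ 0.03492, so f ≈ 14.5485 / 0.06984 ≈ 208.3071 mm.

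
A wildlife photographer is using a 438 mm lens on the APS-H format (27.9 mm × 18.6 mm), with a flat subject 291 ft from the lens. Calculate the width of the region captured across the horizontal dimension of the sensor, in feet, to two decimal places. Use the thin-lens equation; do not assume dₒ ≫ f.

18.44 ft

dₒ: 291 ft × 304.8 mm/ft = 88696.80 mm.
Similar triangles through the lens centre give W/dₒ = w/dᵢ; with 1/f = 1/dₒ + 1/dᵢ this gives W = w·(dₒ − f)/f.
W = 27.9 mm × (88696.8 − 438) / 438 = 27.9 × 201.5041 ≈ 5621.964 mm = 5621.964/304.8 ft = 18.4448 ft.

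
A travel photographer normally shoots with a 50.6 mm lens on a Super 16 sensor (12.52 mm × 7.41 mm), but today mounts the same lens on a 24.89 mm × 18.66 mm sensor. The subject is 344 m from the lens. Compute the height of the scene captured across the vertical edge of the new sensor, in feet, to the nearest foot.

416 ft

The focal length stays 50.6 mm; the relevant sensor dimension is now h = 18.66 mm. Object distance dₒ = 344 m = 344000 mm.
Thin-lens field height W = h·(dₒ − f)/f = 18.66 × (344000 − 50.6)/50.6 ≈ 126839.838 mm = 126839.838/304.8 ft = 416.141 ft.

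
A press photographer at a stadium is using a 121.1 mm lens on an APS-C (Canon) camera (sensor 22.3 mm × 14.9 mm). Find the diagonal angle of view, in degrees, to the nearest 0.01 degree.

Sensor diagonal = √(22.3² + 14.9²) = √719.3000 ≈ 26.8198 mm.
Angle of view α = 2·arctan(d/2f) with d = 26.8198 mm and f = 121.1 mm.
d/2f = 0.11073; arctan(0.11073) ≈ 6.3188°, so α ≈ 12.6377°.

12.64°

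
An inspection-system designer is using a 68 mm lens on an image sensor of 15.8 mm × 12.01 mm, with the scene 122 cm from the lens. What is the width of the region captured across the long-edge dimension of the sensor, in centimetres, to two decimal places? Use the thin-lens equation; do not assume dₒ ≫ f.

26.77 cm

dₒ: 122 cm = 1220 mm.
Similar triangles through the lens centre give W/dₒ = w/dᵢ; with 1/f = 1/dₒ + 1/dᵢ this gives W = w·(dₒ − f)/f.
W = 15.8 mm × (1220 − 68) / 68 = 15.8 × 16.9412 ≈ 267.671 mm = 26.7671 cm.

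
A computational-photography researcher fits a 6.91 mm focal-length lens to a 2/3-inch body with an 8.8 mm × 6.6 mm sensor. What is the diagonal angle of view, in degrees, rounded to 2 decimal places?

77.04°

Sensor diagonal = √(8.8² + 6.6²) = √121.0000 ≈ 11.0000 mm.
Angle of view α = 2·arctan(d/2f) with d = 11.0000 mm and f = 6.91 mm.
d/2f = 0.79595; arctan(0.79595) ≈ 38.5180°, so α ≈ 77.0359°.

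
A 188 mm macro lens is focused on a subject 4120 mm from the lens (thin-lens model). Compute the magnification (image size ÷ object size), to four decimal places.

0.0478×

Thin lens: 1/f = 1/dₒ + 1/dᵢ → 1/dᵢ = 1/188 − 1/4120 = 0.0050764 mm⁻¹, so dᵢ ≈ 196.9888 mm.
Magnification m = dᵢ/dₒ = 196.9888/4120 ≈ 0.04781.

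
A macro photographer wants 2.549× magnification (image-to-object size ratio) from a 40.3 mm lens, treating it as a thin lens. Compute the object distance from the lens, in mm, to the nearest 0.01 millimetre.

With m = dᵢ/dₒ and 1/f = 1/dₒ + 1/dᵢ, substituting dᵢ = m·dₒ gives 1/f = (1 + 1/m)/dₒ, hence dₒ = f·(1 + 1/m).
dₒ = 40.3 × (1 + 1/2.549) = 40.3 × 1.39231 ≈ 56.110 mm.

56.11 mm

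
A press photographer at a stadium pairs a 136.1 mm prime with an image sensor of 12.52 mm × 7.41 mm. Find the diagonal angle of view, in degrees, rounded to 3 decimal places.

6.119°

Sensor diagonal = √(12.52² + 7.41²) = √211.6585 ≈ 14.5485 mm.
Angle of view α = 2·arctan(d/2f) with d = 14.5485 mm and f = 136.1 mm.
d/2f = 0.05345; arctan(0.05345) ≈ 3.0594°, so α ≈ 6.1188°.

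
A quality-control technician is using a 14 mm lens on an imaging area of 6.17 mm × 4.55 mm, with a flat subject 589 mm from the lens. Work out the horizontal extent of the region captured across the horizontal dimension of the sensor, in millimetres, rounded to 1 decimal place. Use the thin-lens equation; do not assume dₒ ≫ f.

253.4 mm

Similar triangles through the lens centre give W/dₒ = w/dᵢ; with 1/f = 1/dₒ + 1/dᵢ this gives W = w·(dₒ − f)/f.
W = 6.17 mm × (589 − 14) / 14 = 6.17 × 41.0714 ≈ 253.411 mm.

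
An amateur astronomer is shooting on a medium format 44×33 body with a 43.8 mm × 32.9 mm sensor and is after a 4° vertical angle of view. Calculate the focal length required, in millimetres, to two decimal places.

From α = 2·arctan(h/2f) we get f = h / (2·tan(α/2)).
With h = 32.9 mm and α/2 = 2°, tan(α/2) ≈ 0.03492, so f ≈ 32.9 / 0.06984 ≈ 471.0664 mm.

471.07 mm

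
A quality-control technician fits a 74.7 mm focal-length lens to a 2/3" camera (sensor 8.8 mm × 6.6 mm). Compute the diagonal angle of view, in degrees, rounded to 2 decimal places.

Sensor diagonal = √(8.8² + 6.6²) = √121.0000 ≈ 11.0000 mm.
Angle of view α = 2·arctan(d/2f) with d = 11.0000 mm and f = 74.7 mm.
d/2f = 0.07363; arctan(0.07363) ≈ 4.2110°, so α ≈ 8.4219°.

8.42°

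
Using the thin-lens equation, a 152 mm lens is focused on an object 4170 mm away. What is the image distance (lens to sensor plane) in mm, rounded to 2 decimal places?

157.75 mm

1/dᵢ = 1/f − 1/dₒ = 1/152 − 1/4170 = 0.0063391 mm⁻¹.
dᵢ = 1/0.0063391 ≈ 157.7501 mm.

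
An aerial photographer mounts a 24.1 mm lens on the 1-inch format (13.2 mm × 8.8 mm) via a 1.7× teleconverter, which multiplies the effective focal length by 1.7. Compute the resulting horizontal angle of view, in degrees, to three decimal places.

Effective focal length f = 24.1 × 1.7 = 40.97 mm.
α = 2·arctan(13.2 / (2 × 40.97)) = 2·arctan(0.16109) ≈ 18.3027°.

18.303°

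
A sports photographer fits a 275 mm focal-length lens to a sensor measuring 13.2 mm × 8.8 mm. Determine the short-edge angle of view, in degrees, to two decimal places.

1.83°

Angle of view α = 2·arctan(h/2f) with h = 8.8 mm and f = 275 mm.
h/2f = 0.01600; arctan(0.01600) ≈ 0.9167°, so α ≈ 1.8333°.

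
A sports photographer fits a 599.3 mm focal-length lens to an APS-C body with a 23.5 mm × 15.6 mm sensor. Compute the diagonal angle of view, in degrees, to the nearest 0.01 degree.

Sensor diagonal = √(23.5² + 15.6²) = √795.6100 ≈ 28.2066 mm.
Angle of view α = 2·arctan(d/2f) with d = 28.2066 mm and f = 599.3 mm.
d/2f = 0.02353; arctan(0.02353) ≈ 1.3481°, so α ≈ 2.6962°.

2.70°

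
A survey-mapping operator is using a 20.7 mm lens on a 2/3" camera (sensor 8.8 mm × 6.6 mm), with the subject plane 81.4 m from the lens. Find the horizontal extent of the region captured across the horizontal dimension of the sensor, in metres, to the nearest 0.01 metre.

dₒ: 81.4 m = 81400 mm.
Similar triangles through the lens centre give W/dₒ = w/dᵢ; with 1/f = 1/dₒ + 1/dᵢ this gives W = w·(dₒ − f)/f.
W = 8.8 mm × (81400 − 20.7) / 20.7 = 8.8 × 3931.3671 ≈ 34596.031 mm = 34.596 m.

34.60 m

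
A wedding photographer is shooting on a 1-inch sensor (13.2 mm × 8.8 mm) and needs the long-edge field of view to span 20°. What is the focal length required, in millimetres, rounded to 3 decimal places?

37.430 mm

From α = 2·arctan(w/2f) we get f = w / (2·tan(α/2)).
With w = 13.2 mm and α/2 = 10°, tan(α/2) ≈ 0.17633, so f ≈ 13.2 / 0.35265 ≈ 37.4305 mm.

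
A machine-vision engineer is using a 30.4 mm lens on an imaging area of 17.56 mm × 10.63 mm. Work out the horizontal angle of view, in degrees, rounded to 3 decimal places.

32.219°

Angle of view α = 2·arctan(w/2f) with w = 17.56 mm and f = 30.4 mm.
w/2f = 0.28882; arctan(0.28882) ≈ 16.1096°, so α ≈ 32.2191°.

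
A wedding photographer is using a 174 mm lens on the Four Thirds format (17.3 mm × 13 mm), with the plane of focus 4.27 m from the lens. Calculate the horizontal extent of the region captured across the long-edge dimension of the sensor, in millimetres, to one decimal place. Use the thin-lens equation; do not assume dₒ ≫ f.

407.2 mm

dₒ: 4.27 m = 4270 mm.
Similar triangles through the lens centre give W/dₒ = w/dᵢ; with 1/f = 1/dₒ + 1/dᵢ this gives W = w·(dₒ − f)/f.
W = 17.3 mm × (4270 − 174) / 174 = 17.3 × 23.5402 ≈ 407.246 mm.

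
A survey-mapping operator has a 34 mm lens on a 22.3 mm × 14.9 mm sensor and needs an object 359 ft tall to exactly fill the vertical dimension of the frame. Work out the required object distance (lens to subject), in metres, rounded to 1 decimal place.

249.7 m

W: 359 ft × 304.8 mm/ft = 109423.20 mm.
Magnification m = h/W = dᵢ/dₒ; combined with 1/f = 1/dₒ + 1/dᵢ this gives dₒ = f·(1 + W/h).
dₒ = 34 mm × (1 + 109423/14.9) = 34 × 7344.8387 ≈ 249724.515 mm = 249.725 m.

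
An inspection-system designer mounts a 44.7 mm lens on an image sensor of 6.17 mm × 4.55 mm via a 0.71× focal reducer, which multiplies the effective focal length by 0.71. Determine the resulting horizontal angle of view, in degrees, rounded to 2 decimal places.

11.10°

Effective focal length f = 44.7 × 0.71 = 31.737 mm.
α = 2·arctan(6.17 / (2 × 31.737)) = 2·arctan(0.09721) ≈ 11.1040°.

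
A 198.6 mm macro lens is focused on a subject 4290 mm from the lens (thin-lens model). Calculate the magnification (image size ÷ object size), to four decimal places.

0.0485×

Thin lens: 1/f = 1/dₒ + 1/dᵢ → 1/dᵢ = 1/198.6 − 1/4290 = 0.0048021 mm⁻¹, so dᵢ ≈ 208.2402 mm.
Magnification m = dᵢ/dₒ = 208.2402/4290 ≈ 0.04854.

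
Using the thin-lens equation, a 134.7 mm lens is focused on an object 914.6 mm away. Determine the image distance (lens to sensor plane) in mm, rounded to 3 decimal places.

157.965 mm

1/dᵢ = 1/f − 1/dₒ = 1/134.7 − 1/914.6 = 0.0063305 mm⁻¹.
dᵢ = 1/0.0063305 ≈ 157.9646 mm.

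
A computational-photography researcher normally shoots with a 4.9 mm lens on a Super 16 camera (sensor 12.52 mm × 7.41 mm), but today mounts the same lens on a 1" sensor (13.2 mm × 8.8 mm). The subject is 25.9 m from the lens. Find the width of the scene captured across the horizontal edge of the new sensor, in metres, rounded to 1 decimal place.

69.8 m

The focal length stays 4.9 mm; the relevant sensor dimension is now w = 13.2 mm. Object distance dₒ = 25.9 m = 25900 mm.
Thin-lens field width W = w·(dₒ − f)/f = 13.2 × (25900 − 4.9)/4.9 ≈ 69758.229 mm = 69.7582 m.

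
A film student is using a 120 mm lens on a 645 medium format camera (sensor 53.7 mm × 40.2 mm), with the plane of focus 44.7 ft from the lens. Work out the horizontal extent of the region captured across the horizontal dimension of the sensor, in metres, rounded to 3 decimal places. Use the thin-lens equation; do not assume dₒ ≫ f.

6.043 m

dₒ: 44.7 ft × 304.8 mm/ft = 13624.56 mm.
Similar triangles through the lens centre give W/dₒ = w/dᵢ; with 1/f = 1/dₒ + 1/dᵢ this gives W = w·(dₒ − f)/f.
W = 53.7 mm × (13624.6 − 120) / 120 = 53.7 × 112.5380 ≈ 6043.290 mm = 6.04329 m.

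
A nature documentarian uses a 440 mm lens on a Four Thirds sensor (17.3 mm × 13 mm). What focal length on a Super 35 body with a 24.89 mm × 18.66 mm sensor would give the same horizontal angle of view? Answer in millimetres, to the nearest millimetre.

633 mm

Equal angle of view means equal width/f ratio, so f₂ = f₁ · (width₂/width₁) = 440 × 24.89/17.3.
f₂ = 440 × 1.43873 ≈ 633.040 mm.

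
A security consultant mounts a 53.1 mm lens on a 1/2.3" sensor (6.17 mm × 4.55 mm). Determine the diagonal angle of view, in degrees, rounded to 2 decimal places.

Sensor diagonal = √(6.17² + 4.55²) = √58.7714 ≈ 7.6663 mm.
Angle of view α = 2·arctan(d/2f) with d = 7.6663 mm and f = 53.1 mm.
d/2f = 0.07219; arctan(0.07219) ≈ 4.1288°, so α ≈ 8.2577°.

8.26°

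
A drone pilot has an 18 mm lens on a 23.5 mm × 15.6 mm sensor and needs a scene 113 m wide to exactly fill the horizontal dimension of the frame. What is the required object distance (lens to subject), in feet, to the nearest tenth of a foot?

W: 113 m = 113000 mm.
Magnification m = w/W = dᵢ/dₒ; combined with 1/f = 1/dₒ + 1/dᵢ this gives dₒ = f·(1 + W/w).
dₒ = 18 mm × (1 + 113000/23.5) = 18 × 4809.5106 ≈ 86571.191 mm = 86571.191/304.8 ft = 284.026 ft.

284.0 ft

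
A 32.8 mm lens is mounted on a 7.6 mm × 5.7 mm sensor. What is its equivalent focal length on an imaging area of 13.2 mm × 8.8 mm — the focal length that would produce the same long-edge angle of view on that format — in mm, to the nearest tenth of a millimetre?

57.0 mm

Equal angle of view means equal width/f ratio, so f₂ = f₁ · (width₂/width₁) = 32.8 × 13.2/7.6.
f₂ = 32.8 × 1.73684 ≈ 56.968 mm.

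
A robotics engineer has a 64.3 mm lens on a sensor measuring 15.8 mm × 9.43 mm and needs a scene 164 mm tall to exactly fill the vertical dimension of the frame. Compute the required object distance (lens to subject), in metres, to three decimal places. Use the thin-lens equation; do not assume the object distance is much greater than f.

1.183 m

Magnification m = h/W = dᵢ/dₒ; combined with 1/f = 1/dₒ + 1/dᵢ this gives dₒ = f·(1 + W/h).
dₒ = 64.3 mm × (1 + 164/9.43) = 64.3 × 18.3913 ≈ 1182.561 mm = 1.18256 m.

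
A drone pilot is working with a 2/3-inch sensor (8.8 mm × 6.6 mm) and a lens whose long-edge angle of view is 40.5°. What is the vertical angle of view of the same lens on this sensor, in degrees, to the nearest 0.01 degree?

From the long-edge AOV: f = 8.8 / (2·tan(20.25°)) = 8.8 / 0.73784 ≈ 11.9267 mm.
Vertical AOV = 2·arctan(6.6 / (2 × 11.9267)) = 2·arctan(0.27669) ≈ 30.9324°.

30.93°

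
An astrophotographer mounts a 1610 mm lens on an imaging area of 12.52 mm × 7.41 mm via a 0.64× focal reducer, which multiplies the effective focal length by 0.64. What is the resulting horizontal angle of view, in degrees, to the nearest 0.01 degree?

0.70°

Effective focal length f = 1610 × 0.64 = 1030.4 mm.
α = 2·arctan(12.52 / (2 × 1030.4)) = 2·arctan(0.00608) ≈ 0.6962°.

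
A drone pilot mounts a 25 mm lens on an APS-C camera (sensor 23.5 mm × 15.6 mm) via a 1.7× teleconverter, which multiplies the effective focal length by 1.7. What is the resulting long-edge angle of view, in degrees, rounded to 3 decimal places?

30.909°

Effective focal length f = 25 × 1.7 = 42.5 mm.
α = 2·arctan(23.5 / (2 × 42.5)) = 2·arctan(0.27647) ≈ 30.9091°.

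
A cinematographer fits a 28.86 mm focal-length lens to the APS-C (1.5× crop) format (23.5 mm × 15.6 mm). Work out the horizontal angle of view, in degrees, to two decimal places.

44.31°

Angle of view α = 2·arctan(w/2f) with w = 23.5 mm and f = 28.86 mm.
w/2f = 0.40714; arctan(0.40714) ≈ 22.1531°, so α ≈ 44.3062°.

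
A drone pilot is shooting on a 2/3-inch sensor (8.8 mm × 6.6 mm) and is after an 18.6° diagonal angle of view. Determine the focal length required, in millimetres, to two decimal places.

Sensor diagonal = √(8.8² + 6.6²) = √121.0000 ≈ 11.0000 mm.
From α = 2·arctan(d/2f) we get f = d / (2·tan(α/2)).
With d = 11.0000 mm and α/2 = 9.3°, tan(α/2) ≈ 0.16376, so f ≈ 11.0000 / 0.32751 ≈ 33.5865 mm.

33.59 mm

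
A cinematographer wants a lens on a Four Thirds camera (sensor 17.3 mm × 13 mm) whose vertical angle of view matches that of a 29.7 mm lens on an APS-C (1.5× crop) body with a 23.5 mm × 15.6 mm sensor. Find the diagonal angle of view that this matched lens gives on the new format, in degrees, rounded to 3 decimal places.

Equal vertical AOV ⇒ f₂ = f₁ · 13/15.6 = 29.7 × 0.83333 ≈ 24.7500 mm.
Sensor diagonal = √(17.3² + 13²) = √468.2900 ≈ 21.6400 mm.
Diagonal AOV on the new format = 2·arctan(21.6400 / (2 × 24.7500)) = 2·arctan(0.43717) ≈ 47.2272°.

47.227°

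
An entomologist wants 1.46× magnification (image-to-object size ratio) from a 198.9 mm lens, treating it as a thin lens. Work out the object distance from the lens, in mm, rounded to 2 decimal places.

335.13 mm

With m = dᵢ/dₒ and 1/f = 1/dₒ + 1/dᵢ, substituting dᵢ = m·dₒ gives 1/f = (1 + 1/m)/dₒ, hence dₒ = f·(1 + 1/m).
dₒ = 198.9 × (1 + 1/1.46) = 198.9 × 1.68493 ≈ 335.133 mm.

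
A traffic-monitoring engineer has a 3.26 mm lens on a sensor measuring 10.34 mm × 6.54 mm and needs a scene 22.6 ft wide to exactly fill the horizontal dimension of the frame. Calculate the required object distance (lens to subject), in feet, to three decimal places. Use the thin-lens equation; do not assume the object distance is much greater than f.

W: 22.6 ft × 304.8 mm/ft = 6888.48 mm.
Magnification m = w/W = dᵢ/dₒ; combined with 1/f = 1/dₒ + 1/dᵢ this gives dₒ = f·(1 + W/w).
dₒ = 3.26 mm × (1 + 6888.48/10.34) = 3.26 × 667.1973 ≈ 2175.063 mm = 2175.063/304.8 ft = 7.13603 ft.

7.136 ft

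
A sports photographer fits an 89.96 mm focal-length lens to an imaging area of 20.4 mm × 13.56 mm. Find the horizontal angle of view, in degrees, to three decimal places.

12.938°

Angle of view α = 2·arctan(w/2f) with w = 20.4 mm and f = 89.96 mm.
w/2f = 0.11338; arctan(0.11338) ≈ 6.4688°, so α ≈ 12.9376°.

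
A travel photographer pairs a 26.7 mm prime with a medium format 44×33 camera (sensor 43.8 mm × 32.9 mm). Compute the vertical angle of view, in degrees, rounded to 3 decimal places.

63.275°

Angle of view α = 2·arctan(h/2f) with h = 32.9 mm and f = 26.7 mm.
h/2f = 0.61610; arctan(0.61610) ≈ 31.6374°, so α ≈ 63.2748°.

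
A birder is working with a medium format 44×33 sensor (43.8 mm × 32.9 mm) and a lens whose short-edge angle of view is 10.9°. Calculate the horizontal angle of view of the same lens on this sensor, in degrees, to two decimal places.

From the short-edge AOV: f = 32.9 / (2·tan(5.45°)) = 32.9 / 0.19082 ≈ 172.4167 mm.
Horizontal AOV = 2·arctan(43.8 / (2 × 172.4167)) = 2·arctan(0.12702) ≈ 14.4776°.

14.48°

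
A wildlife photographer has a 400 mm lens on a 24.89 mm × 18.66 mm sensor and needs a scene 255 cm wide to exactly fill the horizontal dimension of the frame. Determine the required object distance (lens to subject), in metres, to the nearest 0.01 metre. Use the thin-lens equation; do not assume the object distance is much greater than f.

W: 255 cm = 2550 mm.
Magnification m = w/W = dᵢ/dₒ; combined with 1/f = 1/dₒ + 1/dᵢ this gives dₒ = f·(1 + W/w).
dₒ = 400 mm × (1 + 2550/24.89) = 400 × 103.4508 ≈ 41380.313 mm = 41.3803 m.

41.38 m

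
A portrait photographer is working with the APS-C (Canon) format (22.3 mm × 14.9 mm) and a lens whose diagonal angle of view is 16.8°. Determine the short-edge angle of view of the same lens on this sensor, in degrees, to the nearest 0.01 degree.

Sensor diagonal = √(22.3² + 14.9²) = √719.3000 ≈ 26.8198 mm.
From the diagonal AOV: f = 26.8198 / (2·tan(8.4°)) = 26.8198 / 0.29533 ≈ 90.8116 mm.
Short-edge AOV = 2·arctan(14.9 / (2 × 90.8116)) = 2·arctan(0.08204) ≈ 9.3799°.

9.38°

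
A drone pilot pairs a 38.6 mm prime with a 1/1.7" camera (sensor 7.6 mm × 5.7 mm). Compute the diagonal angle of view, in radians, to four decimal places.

0.2449 rad

Sensor diagonal = √(7.6² + 5.7²) = √90.2500 ≈ 9.5000 mm.
Angle of view α = 2·arctan(d/2f) with d = 9.5000 mm and f = 38.6 mm.
d/2f = 0.12306; arctan(0.12306) ≈ 0.1224 rad, so α ≈ 0.2449 rad.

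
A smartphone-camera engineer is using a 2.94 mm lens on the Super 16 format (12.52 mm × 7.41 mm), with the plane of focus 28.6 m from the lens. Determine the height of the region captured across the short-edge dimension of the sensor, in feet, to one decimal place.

236.5 ft

dₒ: 28.6 m = 28600 mm.
Similar triangles through the lens centre give W/dₒ = h/dᵢ; with 1/f = 1/dₒ + 1/dᵢ this gives W = h·(dₒ − f)/f.
W = 7.41 mm × (28600 − 2.94) / 2.94 = 7.41 × 9726.8912 ≈ 72076.263 mm = 72076.263/304.8 ft = 236.471 ft.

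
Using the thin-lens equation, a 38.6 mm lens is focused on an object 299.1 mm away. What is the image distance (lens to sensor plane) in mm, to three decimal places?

44.320 mm

1/dᵢ = 1/f − 1/dₒ = 1/38.6 − 1/299.1 = 0.0225634 mm⁻¹.
dᵢ = 1/0.0225634 ≈ 44.3196 mm.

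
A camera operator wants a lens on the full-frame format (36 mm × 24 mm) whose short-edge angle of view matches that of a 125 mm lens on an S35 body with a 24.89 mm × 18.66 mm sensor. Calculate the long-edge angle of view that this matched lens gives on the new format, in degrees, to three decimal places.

Equal short-edge AOV ⇒ f₂ = f₁ · 24/18.66 = 125 × 1.28617 ≈ 160.7717 mm.
Long-edge AOV on the new format = 2·arctan(36 / (2 × 160.7717)) = 2·arctan(0.11196) ≈ 12.7765°.

12.776°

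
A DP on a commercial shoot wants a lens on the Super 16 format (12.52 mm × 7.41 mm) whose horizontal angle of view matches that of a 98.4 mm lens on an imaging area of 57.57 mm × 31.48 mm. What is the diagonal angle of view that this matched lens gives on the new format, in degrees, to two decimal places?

Equal horizontal AOV ⇒ f₂ = f₁ · 12.52/57.57 = 98.4 × 0.21747 ≈ 21.3995 mm.
Sensor diagonal = √(12.52² + 7.41²) = √211.6585 ≈ 14.5485 mm.
Diagonal AOV on the new format = 2·arctan(14.5485 / (2 × 21.3995)) = 2·arctan(0.33993) ≈ 37.5485°.

37.55°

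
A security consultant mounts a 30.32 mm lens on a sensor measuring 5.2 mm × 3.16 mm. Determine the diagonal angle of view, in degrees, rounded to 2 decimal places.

11.46°

Sensor diagonal = √(5.2² + 3.16²) = √37.0256 ≈ 6.0849 mm.
Angle of view α = 2·arctan(d/2f) with d = 6.0849 mm and f = 30.32 mm.
d/2f = 0.10034; arctan(0.10034) ≈ 5.7301°, so α ≈ 11.4602°.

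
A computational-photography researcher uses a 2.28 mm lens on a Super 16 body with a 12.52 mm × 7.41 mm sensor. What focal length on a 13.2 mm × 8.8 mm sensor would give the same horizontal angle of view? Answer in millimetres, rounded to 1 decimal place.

2.4 mm

Equal angle of view means equal width/f ratio, so f₂ = f₁ · (width₂/width₁) = 2.28 × 13.2/12.52.
f₂ = 2.28 × 1.05431 ≈ 2.404 mm.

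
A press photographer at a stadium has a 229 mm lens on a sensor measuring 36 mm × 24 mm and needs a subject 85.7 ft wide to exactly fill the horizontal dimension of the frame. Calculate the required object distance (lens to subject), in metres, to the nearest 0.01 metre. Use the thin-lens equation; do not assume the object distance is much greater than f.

166.39 m

W: 85.7 ft × 304.8 mm/ft = 26121.36 mm.
Magnification m = w/W = dᵢ/dₒ; combined with 1/f = 1/dₒ + 1/dᵢ this gives dₒ = f·(1 + W/w).
dₒ = 229 mm × (1 + 26121.4/36) = 229 × 726.5933 ≈ 166389.868 mm = 166.39 m.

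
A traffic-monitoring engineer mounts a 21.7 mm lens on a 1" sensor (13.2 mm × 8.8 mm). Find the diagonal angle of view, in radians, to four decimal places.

0.7009 rad

Sensor diagonal = √(13.2² + 8.8²) = √251.6800 ≈ 15.8644 mm.
Angle of view α = 2·arctan(d/2f) with d = 15.8644 mm and f = 21.7 mm.
d/2f = 0.36554; arctan(0.36554) ≈ 0.3505 rad, so α ≈ 0.7009 rad.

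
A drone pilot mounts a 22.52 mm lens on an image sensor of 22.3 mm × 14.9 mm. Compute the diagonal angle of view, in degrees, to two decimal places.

61.54°

Sensor diagonal = √(22.3² + 14.9²) = √719.3000 ≈ 26.8198 mm.
Angle of view α = 2·arctan(d/2f) with d = 26.8198 mm and f = 22.52 mm.
d/2f = 0.59547; arctan(0.59547) ≈ 30.7723°, so α ≈ 61.5447°.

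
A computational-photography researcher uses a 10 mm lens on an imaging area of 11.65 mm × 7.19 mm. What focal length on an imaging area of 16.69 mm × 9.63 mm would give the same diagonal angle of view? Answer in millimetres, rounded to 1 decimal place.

14.1 mm

Sensor diagonal = √(11.65² + 7.19²) = √187.4186 ≈ 13.6901 mm.
Sensor diagonal = √(16.69² + 9.63²) = √371.2930 ≈ 19.2690 mm.
Equal angle of view means equal diagonal/f ratio, so f₂ = f₁ · (diagonal₂/diagonal₁) = 10 × 19.2690/13.6901.
f₂ = 10 × 1.40751 ≈ 14.075 mm.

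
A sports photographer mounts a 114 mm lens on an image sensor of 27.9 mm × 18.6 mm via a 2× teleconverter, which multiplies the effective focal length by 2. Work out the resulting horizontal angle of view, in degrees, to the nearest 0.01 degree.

Effective focal length f = 114 × 2 = 228 mm.
α = 2·arctan(27.9 / (2 × 228)) = 2·arctan(0.06118) ≈ 7.0025°.

7.00°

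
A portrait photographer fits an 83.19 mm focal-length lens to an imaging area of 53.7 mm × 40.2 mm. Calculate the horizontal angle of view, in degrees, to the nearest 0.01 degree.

Angle of view α = 2·arctan(w/2f) with w = 53.7 mm and f = 83.19 mm.
w/2f = 0.32276; arctan(0.32276) ≈ 17.8878°, so α ≈ 35.7755°.

35.78°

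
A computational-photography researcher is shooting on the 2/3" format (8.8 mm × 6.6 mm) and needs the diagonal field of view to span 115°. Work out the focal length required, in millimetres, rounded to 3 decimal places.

3.504 mm

Sensor diagonal = √(8.8² + 6.6²) = √121.0000 ≈ 11.0000 mm.
From α = 2·arctan(d/2f) we get f = d / (2·tan(α/2)).
With d = 11.0000 mm and α/2 = 57.5°, tan(α/2) ≈ 1.56969, so f ≈ 11.0000 / 3.13937 ≈ 3.5039 mm.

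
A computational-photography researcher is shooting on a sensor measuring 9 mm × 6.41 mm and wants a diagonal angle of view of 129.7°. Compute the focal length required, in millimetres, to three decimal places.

2.594 mm

Sensor diagonal = √(9² + 6.41²) = √122.0881 ≈ 11.0493 mm.
From α = 2·arctan(d/2f) we get f = d / (2·tan(α/2)).
With d = 11.0493 mm and α/2 = 64.85°, tan(α/2) ≈ 2.12993, so f ≈ 11.0493 / 4.25986 ≈ 2.5938 mm.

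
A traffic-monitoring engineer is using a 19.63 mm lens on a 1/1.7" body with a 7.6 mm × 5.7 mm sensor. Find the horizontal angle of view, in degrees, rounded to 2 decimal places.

Angle of view α = 2·arctan(w/2f) with w = 7.6 mm and f = 19.63 mm.
w/2f = 0.19358; arctan(0.19358) ≈ 10.9559°, so α ≈ 21.9118°.

21.91°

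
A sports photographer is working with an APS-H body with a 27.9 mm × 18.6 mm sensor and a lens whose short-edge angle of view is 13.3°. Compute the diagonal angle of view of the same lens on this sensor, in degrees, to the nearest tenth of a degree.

From the short-edge AOV: f = 18.6 / (2·tan(6.65°)) = 18.6 / 0.23318 ≈ 79.7678 mm.
Sensor diagonal = √(27.9² + 18.6²) = √1124.3700 ≈ 33.5316 mm.
Diagonal AOV = 2·arctan(33.5316 / (2 × 79.7678)) = 2·arctan(0.21018) ≈ 23.7396°.

23.7°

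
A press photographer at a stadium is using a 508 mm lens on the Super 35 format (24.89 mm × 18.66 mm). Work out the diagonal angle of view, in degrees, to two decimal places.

Sensor diagonal = √(24.89² + 18.66²) = √967.7077 ≈ 31.1080 mm.
Angle of view α = 2·arctan(d/2f) with d = 31.1080 mm and f = 508 mm.
d/2f = 0.03062; arctan(0.03062) ≈ 1.7537°, so α ≈ 3.5075°.

3.51°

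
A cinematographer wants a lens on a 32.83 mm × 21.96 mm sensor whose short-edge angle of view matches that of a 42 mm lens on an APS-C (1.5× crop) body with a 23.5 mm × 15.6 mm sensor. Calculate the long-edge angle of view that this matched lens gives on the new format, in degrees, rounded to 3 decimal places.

Equal short-edge AOV ⇒ f₂ = f₁ · 21.96/15.6 = 42 × 1.40769 ≈ 59.1231 mm.
Long-edge AOV on the new format = 2·arctan(32.83 / (2 × 59.1231)) = 2·arctan(0.27764) ≈ 31.0337°.

31.034°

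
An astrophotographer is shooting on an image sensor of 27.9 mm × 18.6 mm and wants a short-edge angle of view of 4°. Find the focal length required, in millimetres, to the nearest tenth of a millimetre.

From α = 2·arctan(h/2f) we get f = h / (2·tan(α/2)).
With h = 18.6 mm and α/2 = 2°, tan(α/2) ≈ 0.03492, so f ≈ 18.6 / 0.06984 ≈ 266.3172 mm.

266.3 mm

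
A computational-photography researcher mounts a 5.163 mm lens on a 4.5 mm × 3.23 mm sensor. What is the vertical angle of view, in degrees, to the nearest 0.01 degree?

34.74°

Angle of view α = 2·arctan(h/2f) with h = 3.23 mm and f = 5.163 mm.
h/2f = 0.31280; arctan(0.31280) ≈ 17.3698°, so α ≈ 34.7396°.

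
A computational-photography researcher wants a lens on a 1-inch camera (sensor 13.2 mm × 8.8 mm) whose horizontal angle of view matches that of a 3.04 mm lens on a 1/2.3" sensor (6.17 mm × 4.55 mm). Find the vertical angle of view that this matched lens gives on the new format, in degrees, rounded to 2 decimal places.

Equal horizontal AOV ⇒ f₂ = f₁ · 13.2/6.17 = 3.04 × 2.13938 ≈ 6.5037 mm.
Vertical AOV on the new format = 2·arctan(8.8 / (2 × 6.5037)) = 2·arctan(0.67654) ≈ 68.1595°.

68.16°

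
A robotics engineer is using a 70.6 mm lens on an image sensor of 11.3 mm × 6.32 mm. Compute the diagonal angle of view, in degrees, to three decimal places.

Sensor diagonal = √(11.3² + 6.32²) = √167.6324 ≈ 12.9473 mm.
Angle of view α = 2·arctan(d/2f) with d = 12.9473 mm and f = 70.6 mm.
d/2f = 0.09169; arctan(0.09169) ≈ 5.2391°, so α ≈ 10.4781°.

10.478°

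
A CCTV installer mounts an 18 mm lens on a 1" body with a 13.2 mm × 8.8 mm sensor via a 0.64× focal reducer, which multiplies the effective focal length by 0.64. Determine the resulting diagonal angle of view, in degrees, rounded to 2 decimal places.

69.10°

Effective focal length f = 18 × 0.64 = 11.52 mm.
Sensor diagonal = √(13.2² + 8.8²) = √251.6800 ≈ 15.8644 mm.
α = 2·arctan(15.864 / (2 × 11.52)) = 2·arctan(0.68856) ≈ 69.0995°.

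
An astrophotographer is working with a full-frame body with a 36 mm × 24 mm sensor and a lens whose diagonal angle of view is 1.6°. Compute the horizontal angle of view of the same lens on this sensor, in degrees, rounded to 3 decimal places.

1.331°

Sensor diagonal = √(36² + 24²) = √1872.0000 ≈ 43.2666 mm.
From the diagonal AOV: f = 43.2666 / (2·tan(0.8°)) = 43.2666 / 0.02793 ≈ 1549.2708 mm.
Horizontal AOV = 2·arctan(36 / (2 × 1549.2708)) = 2·arctan(0.01162) ≈ 1.3313°.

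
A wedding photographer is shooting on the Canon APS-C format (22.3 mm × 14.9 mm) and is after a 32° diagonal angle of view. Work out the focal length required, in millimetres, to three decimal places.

46.766 mm

Sensor diagonal = √(22.3² + 14.9²) = √719.3000 ≈ 26.8198 mm.
From α = 2·arctan(d/2f) we get f = d / (2·tan(α/2)).
With d = 26.8198 mm and α/2 = 16°, tan(α/2) ≈ 0.28675, so f ≈ 26.8198 / 0.57349 ≈ 46.7658 mm.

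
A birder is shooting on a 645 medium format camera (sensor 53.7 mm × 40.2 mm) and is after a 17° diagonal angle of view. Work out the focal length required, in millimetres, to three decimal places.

224.421 mm

Sensor diagonal = √(53.7² + 40.2²) = √4499.7300 ≈ 67.0800 mm.
From α = 2·arctan(d/2f) we get f = d / (2·tan(α/2)).
With d = 67.0800 mm and α/2 = 8.5°, tan(α/2) ≈ 0.14945, so f ≈ 67.0800 / 0.29890 ≈ 224.4215 mm.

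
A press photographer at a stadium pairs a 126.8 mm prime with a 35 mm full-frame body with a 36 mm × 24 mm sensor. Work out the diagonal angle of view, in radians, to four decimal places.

0.3380 rad

Sensor diagonal = √(36² + 24²) = √1872.0000 ≈ 43.2666 mm.
Angle of view α = 2·arctan(d/2f) with d = 43.2666 mm and f = 126.8 mm.
d/2f = 0.17061; arctan(0.17061) ≈ 0.1690 rad, so α ≈ 0.3380 rad.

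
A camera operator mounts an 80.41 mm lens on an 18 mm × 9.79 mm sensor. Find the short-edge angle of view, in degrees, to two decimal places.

Angle of view α = 2·arctan(h/2f) with h = 9.79 mm and f = 80.41 mm.
h/2f = 0.06088; arctan(0.06088) ≈ 3.4836°, so α ≈ 6.9672°.

6.97°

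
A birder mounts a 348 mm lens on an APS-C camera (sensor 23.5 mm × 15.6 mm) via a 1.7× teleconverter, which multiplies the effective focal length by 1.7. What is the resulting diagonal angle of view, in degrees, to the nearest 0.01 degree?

2.73°

Effective focal length f = 348 × 1.7 = 591.6 mm.
Sensor diagonal = √(23.5² + 15.6²) = √795.6100 ≈ 28.2066 mm.
α = 2·arctan(28.207 / (2 × 591.6)) = 2·arctan(0.02384) ≈ 2.7313°.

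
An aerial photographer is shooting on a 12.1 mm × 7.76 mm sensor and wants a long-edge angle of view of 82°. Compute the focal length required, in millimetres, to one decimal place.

From α = 2·arctan(w/2f) we get f = w / (2·tan(α/2)).
With w = 12.1 mm and α/2 = 41°, tan(α/2) ≈ 0.86929, so f ≈ 12.1 / 1.73857 ≈ 6.9597 mm.

7.0 mm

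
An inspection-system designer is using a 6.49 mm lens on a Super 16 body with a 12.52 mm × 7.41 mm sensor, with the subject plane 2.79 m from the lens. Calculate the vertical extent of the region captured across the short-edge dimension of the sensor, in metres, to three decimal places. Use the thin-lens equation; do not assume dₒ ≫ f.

dₒ: 2.79 m = 2790 mm.
Similar triangles through the lens centre give W/dₒ = h/dᵢ; with 1/f = 1/dₒ + 1/dᵢ this gives W = h·(dₒ − f)/f.
W = 7.41 mm × (2790 − 6.49) / 6.49 = 7.41 × 428.8921 ≈ 3178.091 mm = 3.17809 m.

3.178 m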